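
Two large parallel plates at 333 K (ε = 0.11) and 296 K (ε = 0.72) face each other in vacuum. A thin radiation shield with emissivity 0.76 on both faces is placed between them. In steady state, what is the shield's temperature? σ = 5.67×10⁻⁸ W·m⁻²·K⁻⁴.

T_s ≈ 303 K

In steady state the net flux on the hot side equals that on the cold side.
σ(T₁⁴−T_s⁴)/D₁ = σ(T_s⁴−T₂⁴)/D₂, with D₁ = 1/ε₁+1/ε_s−1 = 9.407, D₂ = 1/ε_s+1/ε₂−1 = 1.705.
Solve for T_s⁴: T_s⁴ = (D₂·T₁⁴ + D₁·T₂⁴)/(D₁+D₂) = 8.385×10⁹ K⁴.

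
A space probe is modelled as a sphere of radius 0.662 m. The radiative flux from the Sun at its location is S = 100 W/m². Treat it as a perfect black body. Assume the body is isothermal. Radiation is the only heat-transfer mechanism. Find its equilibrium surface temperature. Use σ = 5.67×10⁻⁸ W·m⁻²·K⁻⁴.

At equilibrium, absorbed power = emitted power.
Absorbing cross-section = πr² = 1.377 m²; emitting surface = 4πr² = 5.507 m² (ratio 4).
S·A_cross = εσ·A_surf·T⁴  ⇒  T⁴ = S/(4σ).
T⁴ = 1.00·100/(4·5.67×10⁻⁸) = 4.409×10⁸ K⁴.
T = (4.409×10⁸)^(1/4).

T ≈ 145 K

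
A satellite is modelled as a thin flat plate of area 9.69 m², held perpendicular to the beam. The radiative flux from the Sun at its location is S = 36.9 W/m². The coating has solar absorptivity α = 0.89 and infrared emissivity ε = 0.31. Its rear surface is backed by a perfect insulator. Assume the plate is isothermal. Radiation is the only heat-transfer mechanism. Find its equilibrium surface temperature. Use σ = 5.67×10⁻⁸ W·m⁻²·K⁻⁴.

T ≈ 208 K

At equilibrium, absorbed power = emitted power.
Absorbing cross-section = A = 9.690 m²; emitting surface = A = 9.690 m² (ratio 1).
αS·A_cross = εσ·A_surf·T⁴  ⇒  T⁴ = αS/(ε·1σ).
T⁴ = 0.890·36.9/(0.31·1·5.67×10⁻⁸) = 1.868×10⁹ K⁴.
T = (1.868×10⁹)^(1/4).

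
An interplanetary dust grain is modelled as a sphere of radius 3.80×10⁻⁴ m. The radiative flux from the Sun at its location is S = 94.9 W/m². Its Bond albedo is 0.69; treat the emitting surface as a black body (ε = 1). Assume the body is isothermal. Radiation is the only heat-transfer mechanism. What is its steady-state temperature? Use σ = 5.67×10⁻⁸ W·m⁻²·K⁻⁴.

T ≈ 107 K

At equilibrium, absorbed power = emitted power.
Absorbing cross-section = πr² = 4.536×10⁻⁷ m²; emitting surface = 4πr² = 1.815×10⁻⁶ m² (ratio 4).
(1−a)S·A_cross = εσ·A_surf·T⁴  ⇒  T⁴ = (1−a)S/(4σ).
T⁴ = 0.310·94.9/(4·5.67×10⁻⁸) = 1.297×10⁸ K⁴.
T = (1.297×10⁸)^(1/4).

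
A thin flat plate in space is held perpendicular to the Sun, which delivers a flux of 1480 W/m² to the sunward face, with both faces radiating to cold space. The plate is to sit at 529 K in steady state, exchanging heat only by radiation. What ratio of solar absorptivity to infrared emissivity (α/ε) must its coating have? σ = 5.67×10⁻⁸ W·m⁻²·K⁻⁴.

α/ε ≈ 6.00

Balance: αS·A = εσ·2A·T⁴ ⇒ α/ε = 2σT⁴/S.
α/ε = 2·5.67×10⁻⁸·(529)⁴/1480 = 2·5.67×10⁻⁸·7.831×10¹⁰/1480.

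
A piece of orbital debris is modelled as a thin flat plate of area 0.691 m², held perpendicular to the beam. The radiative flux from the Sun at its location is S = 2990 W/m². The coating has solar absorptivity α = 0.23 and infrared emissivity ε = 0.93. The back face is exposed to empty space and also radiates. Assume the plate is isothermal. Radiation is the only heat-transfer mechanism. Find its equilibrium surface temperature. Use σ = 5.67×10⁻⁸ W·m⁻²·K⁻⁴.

At equilibrium, absorbed power = emitted power.
Absorbing cross-section = A = 0.6910 m²; emitting surface = 2A = 1.382 m² (ratio 2).
αS·A_cross = εσ·A_surf·T⁴  ⇒  T⁴ = αS/(ε·2σ).
T⁴ = 0.230·2990/(0.93·2·5.67×10⁻⁸) = 6.521×10⁹ K⁴.
T = (6.521×10⁹)^(1/4).

T ≈ 284 K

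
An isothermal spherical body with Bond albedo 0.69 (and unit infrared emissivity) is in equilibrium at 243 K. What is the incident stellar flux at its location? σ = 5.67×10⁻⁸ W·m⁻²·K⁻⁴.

(1−a)S·πr² = σ·4πr²·T⁴ ⇒ S = 4σT⁴/(1−a).
S = 4·5.67×10⁻⁸·3.487×10⁹/0.310.

S ≈ 2550 W/m²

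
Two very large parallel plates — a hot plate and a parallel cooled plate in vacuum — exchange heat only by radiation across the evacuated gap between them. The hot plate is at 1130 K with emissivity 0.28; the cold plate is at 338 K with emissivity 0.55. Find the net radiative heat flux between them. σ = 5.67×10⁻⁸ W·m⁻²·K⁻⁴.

For two infinite grey parallel plates, q = σ(T₁⁴ − T₂⁴)/(1/ε₁ + 1/ε₂ − 1).
T₁⁴ − T₂⁴ = 1.630×10¹² − 1.305×10¹⁰ = 1.617×10¹² K⁴.
1/ε₁ + 1/ε₂ − 1 = 3.571 + 1.818 − 1 = 4.390.
q = 5.67×10⁻⁸ × 1.617×10¹² / 4.390.

q ≈ 20900 W/m²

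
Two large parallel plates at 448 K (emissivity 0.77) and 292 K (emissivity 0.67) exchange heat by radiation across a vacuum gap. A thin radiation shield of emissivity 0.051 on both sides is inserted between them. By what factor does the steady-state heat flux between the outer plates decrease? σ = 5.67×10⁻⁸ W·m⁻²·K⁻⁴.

factor ≈ 22.3

Without shield: q₀ = σΔ(T⁴)/(1/ε₁+1/ε₂−1) with denominator 1.791.
With shield the two gaps are in series; the resistances add: (1/ε₁+1/ε_s−1)+(1/ε_s+1/ε₂−1) = 19.91+20.10 = 40.01.
Heat-flux ratio q₀/q = 40.01/1.791.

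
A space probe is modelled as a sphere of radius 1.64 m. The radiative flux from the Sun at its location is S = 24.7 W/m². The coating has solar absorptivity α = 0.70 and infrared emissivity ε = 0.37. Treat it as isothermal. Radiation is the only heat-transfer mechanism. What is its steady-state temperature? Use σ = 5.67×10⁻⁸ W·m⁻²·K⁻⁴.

T ≈ 120 K

At equilibrium, absorbed power = emitted power.
Absorbing cross-section = πr² = 8.450 m²; emitting surface = 4πr² = 33.80 m² (ratio 4).
αS·A_cross = εσ·A_surf·T⁴  ⇒  T⁴ = αS/(ε·4σ).
T⁴ = 0.700·24.7/(0.37·4·5.67×10⁻⁸) = 2.060×10⁸ K⁴.
T = (2.060×10⁸)^(1/4).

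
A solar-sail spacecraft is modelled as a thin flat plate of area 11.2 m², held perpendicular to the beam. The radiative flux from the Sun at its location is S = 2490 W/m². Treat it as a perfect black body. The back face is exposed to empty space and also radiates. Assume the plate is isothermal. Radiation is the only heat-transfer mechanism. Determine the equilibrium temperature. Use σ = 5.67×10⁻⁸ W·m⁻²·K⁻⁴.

T ≈ 385 K

At equilibrium, absorbed power = emitted power.
Absorbing cross-section = A = 11.20 m²; emitting surface = 2A = 22.40 m² (ratio 2).
S·A_cross = εσ·A_surf·T⁴  ⇒  T⁴ = S/(2σ).
T⁴ = 1.00·2490/(2·5.67×10⁻⁸) = 2.196×10¹⁰ K⁴.
T = (2.196×10¹⁰)^(1/4).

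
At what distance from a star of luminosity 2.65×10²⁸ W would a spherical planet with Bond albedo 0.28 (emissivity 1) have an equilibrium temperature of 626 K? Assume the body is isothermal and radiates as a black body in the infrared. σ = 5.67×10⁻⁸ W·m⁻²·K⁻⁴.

d ≈ 2.09×10¹¹ m

For an isothermal black-emitting sphere, (1−a)S·πr² = σ·4πr²·T⁴ ⇒ S = 4σT⁴/(1−a).
S = 4·5.67×10⁻⁸·(626)⁴/0.720 = 48370 W/m².
Flux falls as S = L/(4πd²), so d = √(L/(4πS)) = √(2.65×10²⁸/(4π·48370)).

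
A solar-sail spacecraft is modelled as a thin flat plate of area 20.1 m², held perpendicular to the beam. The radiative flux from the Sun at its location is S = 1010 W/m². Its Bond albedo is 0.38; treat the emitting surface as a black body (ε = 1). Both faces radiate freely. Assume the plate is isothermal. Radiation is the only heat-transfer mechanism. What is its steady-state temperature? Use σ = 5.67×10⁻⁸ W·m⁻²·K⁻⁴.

At equilibrium, absorbed power = emitted power.
Absorbing cross-section = A = 20.10 m²; emitting surface = 2A = 40.20 m² (ratio 2).
(1−a)S·A_cross = εσ·A_surf·T⁴  ⇒  T⁴ = (1−a)S/(2σ).
T⁴ = 0.620·1010/(2·5.67×10⁻⁸) = 5.522×10⁹ K⁴.
T = (5.522×10⁹)^(1/4).

T ≈ 273 K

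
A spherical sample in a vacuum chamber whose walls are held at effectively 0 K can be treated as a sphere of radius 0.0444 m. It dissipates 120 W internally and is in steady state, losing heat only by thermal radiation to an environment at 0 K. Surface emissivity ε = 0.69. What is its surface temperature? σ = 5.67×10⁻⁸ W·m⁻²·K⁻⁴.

Steady state: internal power = radiated power, P = εσA T⁴.
Radiating area A = 4πr² = 0.02477 m².
T⁴ = P/(εσA) = 120/(0.69·5.67×10⁻⁸·0.02477) = 1.238×10¹¹ K⁴.
T = (1.238×10¹¹)^(1/4).

T ≈ 593 K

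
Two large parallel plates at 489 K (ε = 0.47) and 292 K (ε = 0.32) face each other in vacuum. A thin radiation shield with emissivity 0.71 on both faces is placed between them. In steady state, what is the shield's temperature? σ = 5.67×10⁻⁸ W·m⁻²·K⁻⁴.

T_s ≈ 437 K

In steady state the net flux on the hot side equals that on the cold side.
σ(T₁⁴−T_s⁴)/D₁ = σ(T_s⁴−T₂⁴)/D₂, with D₁ = 1/ε₁+1/ε_s−1 = 2.536, D₂ = 1/ε_s+1/ε₂−1 = 3.533.
Solve for T_s⁴: T_s⁴ = (D₂·T₁⁴ + D₁·T₂⁴)/(D₁+D₂) = 3.632×10¹⁰ K⁴.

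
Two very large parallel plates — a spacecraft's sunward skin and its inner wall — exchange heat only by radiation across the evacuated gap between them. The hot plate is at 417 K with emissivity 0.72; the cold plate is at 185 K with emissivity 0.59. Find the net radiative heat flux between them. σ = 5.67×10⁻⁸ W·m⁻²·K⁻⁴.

For two infinite grey parallel plates, q = σ(T₁⁴ − T₂⁴)/(1/ε₁ + 1/ε₂ − 1).
T₁⁴ − T₂⁴ = 3.024×10¹⁰ − 1.171×10⁹ = 2.907×10¹⁰ K⁴.
1/ε₁ + 1/ε₂ − 1 = 1.389 + 1.695 − 1 = 2.084.
q = 5.67×10⁻⁸ × 2.907×10¹⁰ / 2.084.

q ≈ 791 W/m²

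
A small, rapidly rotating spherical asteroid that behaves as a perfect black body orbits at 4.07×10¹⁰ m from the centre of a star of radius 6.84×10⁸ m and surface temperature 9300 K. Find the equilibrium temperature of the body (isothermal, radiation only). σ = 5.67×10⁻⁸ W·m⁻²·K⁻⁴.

The star's surface emits σT_*⁴; at distance d the flux is S = σT_*⁴(R_*/d)².
S = 5.67×10⁻⁸·(9300)⁴·(6.84×10⁸/4.07×10¹⁰)² = 1.198×10⁵ W/m².
For an isothermal sphere T⁴ = (1−a)S/(4σ) = 5.282×10¹¹ K⁴.

T ≈ 853 K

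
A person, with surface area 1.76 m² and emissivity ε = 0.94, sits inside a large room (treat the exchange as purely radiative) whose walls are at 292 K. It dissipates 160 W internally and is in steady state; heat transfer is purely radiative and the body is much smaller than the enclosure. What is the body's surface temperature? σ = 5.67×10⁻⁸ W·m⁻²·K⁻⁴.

T ≈ 308 K

For a small grey body in a large enclosure, net radiated power = εσA(T⁴ − T_w⁴).
Steady state: P = εσA(T⁴ − T_w⁴) with A = 1.76 m².
T⁴ = P/(εσA) + T_w⁴ = 160/(0.94·5.67×10⁻⁸·1.760) + (292)⁴
    = 1.706×10⁹ + 7.270×10⁹ = 8.976×10⁹ K⁴.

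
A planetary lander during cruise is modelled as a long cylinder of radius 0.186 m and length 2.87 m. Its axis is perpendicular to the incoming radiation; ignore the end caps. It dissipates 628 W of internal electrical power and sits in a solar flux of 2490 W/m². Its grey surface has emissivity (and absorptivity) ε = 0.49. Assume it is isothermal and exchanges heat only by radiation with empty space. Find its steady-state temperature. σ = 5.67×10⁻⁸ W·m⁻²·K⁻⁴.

At steady state, absorbed solar power + internal power = radiated power.
Absorbed: α·S·A_cross = 0.49·2490·1.068 = 1303 W (cross-section 2rL).
Total input = 1303 + 628 = 1931 W.
Radiated: εσ·A_surf·T⁴ with A_surf = 2πrL = 3.354 m².
T⁴ = 1931/(0.49·5.67×10⁻⁸·3.354) = 2.072×10¹⁰ K⁴.

T ≈ 379 K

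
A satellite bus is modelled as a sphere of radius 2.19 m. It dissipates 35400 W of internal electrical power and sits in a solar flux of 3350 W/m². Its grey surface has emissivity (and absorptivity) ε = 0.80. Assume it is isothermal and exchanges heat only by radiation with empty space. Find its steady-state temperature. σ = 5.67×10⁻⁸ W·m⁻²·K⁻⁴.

At steady state, absorbed solar power + internal power = radiated power.
Absorbed: α·S·A_cross = 0.80·3350·15.07 = 40380 W (cross-section πr²).
Total input = 40380 + 35400 = 75780 W.
Radiated: εσ·A_surf·T⁴ with A_surf = 4πr² = 60.27 m².
T⁴ = 75780/(0.80·5.67×10⁻⁸·60.27) = 2.772×10¹⁰ K⁴.

T ≈ 408 K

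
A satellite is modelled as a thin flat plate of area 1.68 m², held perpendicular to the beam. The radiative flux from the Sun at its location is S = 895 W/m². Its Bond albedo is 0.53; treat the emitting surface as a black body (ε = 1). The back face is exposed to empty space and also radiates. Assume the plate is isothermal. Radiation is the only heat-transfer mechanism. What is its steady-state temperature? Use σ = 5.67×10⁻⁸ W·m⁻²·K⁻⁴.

T ≈ 247 K

At equilibrium, absorbed power = emitted power.
Absorbing cross-section = A = 1.680 m²; emitting surface = 2A = 3.360 m² (ratio 2).
(1−a)S·A_cross = εσ·A_surf·T⁴  ⇒  T⁴ = (1−a)S/(2σ).
T⁴ = 0.470·895/(2·5.67×10⁻⁸) = 3.709×10⁹ K⁴.
T = (3.709×10⁹)^(1/4).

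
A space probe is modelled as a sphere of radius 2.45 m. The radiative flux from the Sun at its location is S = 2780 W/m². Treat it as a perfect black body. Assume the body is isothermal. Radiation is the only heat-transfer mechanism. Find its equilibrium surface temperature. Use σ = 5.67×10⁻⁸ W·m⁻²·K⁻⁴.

At equilibrium, absorbed power = emitted power.
Absorbing cross-section = πr² = 18.86 m²; emitting surface = 4πr² = 75.43 m² (ratio 4).
S·A_cross = εσ·A_surf·T⁴  ⇒  T⁴ = S/(4σ).
T⁴ = 1.00·2780/(4·5.67×10⁻⁸) = 1.226×10¹⁰ K⁴.
T = (1.226×10¹⁰)^(1/4).

T ≈ 333 K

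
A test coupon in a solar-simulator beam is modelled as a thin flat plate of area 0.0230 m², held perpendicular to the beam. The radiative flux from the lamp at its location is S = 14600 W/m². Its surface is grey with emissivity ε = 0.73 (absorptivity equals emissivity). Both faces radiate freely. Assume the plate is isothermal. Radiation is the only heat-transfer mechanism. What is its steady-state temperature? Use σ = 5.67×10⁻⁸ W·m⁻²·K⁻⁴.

At equilibrium, absorbed power = emitted power.
Absorbing cross-section = A = 0.02300 m²; emitting surface = 2A = 0.04600 m² (ratio 2).
εS·A_cross = εσ·A_surf·T⁴  ⇒  T⁴ = S/(2σ)   (ε cancels).
T⁴ = 14600/(2·5.67×10⁻⁸) = 1.287×10¹¹ K⁴.
T = (1.287×10¹¹)^(1/4).

T ≈ 599 K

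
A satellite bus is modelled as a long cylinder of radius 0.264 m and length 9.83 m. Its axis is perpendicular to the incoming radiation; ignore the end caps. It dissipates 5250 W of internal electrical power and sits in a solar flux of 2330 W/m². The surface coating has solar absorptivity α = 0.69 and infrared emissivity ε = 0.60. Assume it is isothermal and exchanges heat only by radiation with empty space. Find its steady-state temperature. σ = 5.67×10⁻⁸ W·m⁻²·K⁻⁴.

T ≈ 396 K

At steady state, absorbed solar power + internal power = radiated power.
Absorbed: α·S·A_cross = 0.69·2330·5.190 = 8344 W (cross-section 2rL).
Total input = 8344 + 5250 = 13590 W.
Radiated: εσ·A_surf·T⁴ with A_surf = 2πrL = 16.31 m².
T⁴ = 13590/(0.60·5.67×10⁻⁸·16.31) = 2.451×10¹⁰ K⁴.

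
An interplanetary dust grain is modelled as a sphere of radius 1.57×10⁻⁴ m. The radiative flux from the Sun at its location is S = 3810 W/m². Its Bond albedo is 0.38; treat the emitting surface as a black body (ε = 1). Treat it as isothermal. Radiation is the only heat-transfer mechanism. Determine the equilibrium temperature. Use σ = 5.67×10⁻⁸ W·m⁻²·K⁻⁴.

At equilibrium, absorbed power = emitted power.
Absorbing cross-section = πr² = 7.744×10⁻⁸ m²; emitting surface = 4πr² = 3.097×10⁻⁷ m² (ratio 4).
(1−a)S·A_cross = εσ·A_surf·T⁴  ⇒  T⁴ = (1−a)S/(4σ).
T⁴ = 0.620·3810/(4·5.67×10⁻⁸) = 1.042×10¹⁰ K⁴.
T = (1.042×10¹⁰)^(1/4).

T ≈ 319 K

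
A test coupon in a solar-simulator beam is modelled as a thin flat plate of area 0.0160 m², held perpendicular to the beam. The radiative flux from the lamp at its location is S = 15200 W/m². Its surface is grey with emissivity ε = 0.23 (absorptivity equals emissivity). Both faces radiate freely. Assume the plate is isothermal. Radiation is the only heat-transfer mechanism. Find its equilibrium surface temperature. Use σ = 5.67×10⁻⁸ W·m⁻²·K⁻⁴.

At equilibrium, absorbed power = emitted power.
Absorbing cross-section = A = 0.01600 m²; emitting surface = 2A = 0.03200 m² (ratio 2).
εS·A_cross = εσ·A_surf·T⁴  ⇒  T⁴ = S/(2σ)   (ε cancels).
T⁴ = 15200/(2·5.67×10⁻⁸) = 1.340×10¹¹ K⁴.
T = (1.340×10¹¹)^(1/4).

T ≈ 605 K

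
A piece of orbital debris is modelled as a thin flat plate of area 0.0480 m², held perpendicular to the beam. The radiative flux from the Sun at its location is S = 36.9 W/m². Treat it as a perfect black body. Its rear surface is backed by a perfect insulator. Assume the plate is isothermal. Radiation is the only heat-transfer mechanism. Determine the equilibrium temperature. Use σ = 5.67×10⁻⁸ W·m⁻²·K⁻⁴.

At equilibrium, absorbed power = emitted power.
Absorbing cross-section = A = 0.04800 m²; emitting surface = A = 0.04800 m² (ratio 1).
S·A_cross = εσ·A_surf·T⁴  ⇒  T⁴ = S/(1σ).
T⁴ = 1.00·36.9/(1·5.67×10⁻⁸) = 6.508×10⁸ K⁴.
T = (6.508×10⁸)^(1/4).

T ≈ 160 K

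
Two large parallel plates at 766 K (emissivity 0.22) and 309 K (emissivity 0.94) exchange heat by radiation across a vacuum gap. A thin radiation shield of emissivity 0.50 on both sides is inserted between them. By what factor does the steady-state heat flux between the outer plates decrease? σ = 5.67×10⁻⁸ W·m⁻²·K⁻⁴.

Without shield: q₀ = σΔ(T⁴)/(1/ε₁+1/ε₂−1) with denominator 4.609.
With shield the two gaps are in series; the resistances add: (1/ε₁+1/ε_s−1)+(1/ε_s+1/ε₂−1) = 5.545+2.064 = 7.609.
Heat-flux ratio q₀/q = 7.609/4.609.

factor ≈ 1.65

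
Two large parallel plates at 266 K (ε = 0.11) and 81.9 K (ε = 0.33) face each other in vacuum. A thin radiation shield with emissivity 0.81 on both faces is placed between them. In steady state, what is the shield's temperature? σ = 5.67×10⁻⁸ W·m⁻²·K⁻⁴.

In steady state the net flux on the hot side equals that on the cold side.
σ(T₁⁴−T_s⁴)/D₁ = σ(T_s⁴−T₂⁴)/D₂, with D₁ = 1/ε₁+1/ε_s−1 = 9.325, D₂ = 1/ε_s+1/ε₂−1 = 3.265.
Solve for T_s⁴: T_s⁴ = (D₂·T₁⁴ + D₁·T₂⁴)/(D₁+D₂) = 1.332×10⁹ K⁴.

T_s ≈ 191 K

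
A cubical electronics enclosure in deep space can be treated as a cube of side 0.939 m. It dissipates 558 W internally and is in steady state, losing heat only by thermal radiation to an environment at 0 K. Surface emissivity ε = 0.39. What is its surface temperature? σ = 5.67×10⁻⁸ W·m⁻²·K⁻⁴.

T ≈ 263 K

Steady state: internal power = radiated power, P = εσA T⁴.
Radiating area A = 6L² = 5.290 m².
T⁴ = P/(εσA) = 558/(0.39·5.67×10⁻⁸·5.290) = 4.770×10⁹ K⁴.
T = (4.770×10⁹)^(1/4).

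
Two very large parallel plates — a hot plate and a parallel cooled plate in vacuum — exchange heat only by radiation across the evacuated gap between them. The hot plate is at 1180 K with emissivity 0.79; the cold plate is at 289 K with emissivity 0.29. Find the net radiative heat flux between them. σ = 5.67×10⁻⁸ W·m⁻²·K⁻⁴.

For two infinite grey parallel plates, q = σ(T₁⁴ − T₂⁴)/(1/ε₁ + 1/ε₂ − 1).
T₁⁴ − T₂⁴ = 1.939×10¹² − 6.976×10⁹ = 1.932×10¹² K⁴.
1/ε₁ + 1/ε₂ − 1 = 1.266 + 3.448 − 1 = 3.714.
q = 5.67×10⁻⁸ × 1.932×10¹² / 3.714.

q ≈ 29500 W/m²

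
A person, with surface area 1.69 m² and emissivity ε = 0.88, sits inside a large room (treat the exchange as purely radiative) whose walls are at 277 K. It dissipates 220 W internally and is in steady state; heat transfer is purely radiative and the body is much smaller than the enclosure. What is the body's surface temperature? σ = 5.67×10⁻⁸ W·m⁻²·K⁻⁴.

For a small grey body in a large enclosure, net radiated power = εσA(T⁴ − T_w⁴).
Steady state: P = εσA(T⁴ − T_w⁴) with A = 1.69 m².
T⁴ = P/(εσA) + T_w⁴ = 220/(0.88·5.67×10⁻⁸·1.690) + (277)⁴
    = 2.609×10⁹ + 5.887×10⁹ = 8.496×10⁹ K⁴.

T ≈ 304 K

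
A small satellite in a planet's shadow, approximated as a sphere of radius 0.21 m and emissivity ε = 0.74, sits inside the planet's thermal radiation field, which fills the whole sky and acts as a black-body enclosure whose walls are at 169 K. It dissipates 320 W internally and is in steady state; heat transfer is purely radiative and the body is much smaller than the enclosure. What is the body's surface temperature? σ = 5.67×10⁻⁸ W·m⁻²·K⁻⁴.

T ≈ 347 K

For a small grey body in a large enclosure, net radiated power = εσA(T⁴ − T_w⁴).
Steady state: P = εσA(T⁴ − T_w⁴) with A = 4πr² = 0.5542 m².
T⁴ = P/(εσA) + T_w⁴ = 320/(0.74·5.67×10⁻⁸·0.5542) + (169)⁴
    = 1.376×10¹⁰ + 8.157×10⁸ = 1.458×10¹⁰ K⁴.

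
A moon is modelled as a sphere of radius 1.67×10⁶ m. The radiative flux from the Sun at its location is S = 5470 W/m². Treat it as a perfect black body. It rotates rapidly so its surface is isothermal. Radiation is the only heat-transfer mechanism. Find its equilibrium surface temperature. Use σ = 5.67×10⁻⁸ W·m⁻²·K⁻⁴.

At equilibrium, absorbed power = emitted power.
Absorbing cross-section = πr² = 8.762×10¹² m²; emitting surface = 4πr² = 3.505×10¹³ m² (ratio 4).
S·A_cross = εσ·A_surf·T⁴  ⇒  T⁴ = S/(4σ).
T⁴ = 1.00·5470/(4·5.67×10⁻⁸) = 2.412×10¹⁰ K⁴.
T = (2.412×10¹⁰)^(1/4).

T ≈ 394 K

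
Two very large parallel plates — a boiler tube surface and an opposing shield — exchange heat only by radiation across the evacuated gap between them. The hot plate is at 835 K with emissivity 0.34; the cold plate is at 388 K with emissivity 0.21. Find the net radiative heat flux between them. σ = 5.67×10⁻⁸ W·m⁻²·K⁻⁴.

q ≈ 3920 W/m²

For two infinite grey parallel plates, q = σ(T₁⁴ − T₂⁴)/(1/ε₁ + 1/ε₂ − 1).
T₁⁴ − T₂⁴ = 4.861×10¹¹ − 2.266×10¹⁰ = 4.635×10¹¹ K⁴.
1/ε₁ + 1/ε₂ − 1 = 2.941 + 4.762 − 1 = 6.703.
q = 5.67×10⁻⁸ × 4.635×10¹¹ / 6.703.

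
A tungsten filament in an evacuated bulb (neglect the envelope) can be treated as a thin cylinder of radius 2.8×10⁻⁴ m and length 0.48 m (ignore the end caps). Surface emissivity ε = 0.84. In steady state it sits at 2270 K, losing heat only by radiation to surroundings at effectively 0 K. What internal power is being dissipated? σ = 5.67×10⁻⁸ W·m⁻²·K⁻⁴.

Steady state: P = εσA T⁴.
A = 2πrL = 8.445×10⁻⁴ m²; T⁴ = (2270)⁴ = 2.655×10¹³ K⁴.
P = 0.84 × 5.67×10⁻⁸ × 8.445×10⁻⁴ × 2.655×10¹³.

P ≈ 1070 W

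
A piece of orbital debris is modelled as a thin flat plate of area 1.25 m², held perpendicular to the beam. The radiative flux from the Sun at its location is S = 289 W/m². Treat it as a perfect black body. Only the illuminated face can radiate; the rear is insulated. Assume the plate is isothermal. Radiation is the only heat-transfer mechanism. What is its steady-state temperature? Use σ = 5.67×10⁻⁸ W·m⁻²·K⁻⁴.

At equilibrium, absorbed power = emitted power.
Absorbing cross-section = A = 1.250 m²; emitting surface = A = 1.250 m² (ratio 1).
S·A_cross = εσ·A_surf·T⁴  ⇒  T⁴ = S/(1σ).
T⁴ = 1.00·289/(1·5.67×10⁻⁸) = 5.097×10⁹ K⁴.
T = (5.097×10⁹)^(1/4).

T ≈ 267 K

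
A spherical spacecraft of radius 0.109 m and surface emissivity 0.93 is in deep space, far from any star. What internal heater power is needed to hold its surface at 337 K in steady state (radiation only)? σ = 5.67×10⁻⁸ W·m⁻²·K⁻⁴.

P ≈ 102 W

P = εσ·4πr²·T⁴.
4πr² = 0.1493 m²; T⁴ = 1.290×10¹⁰ K⁴.
P = 0.93·5.67×10⁻⁸·0.1493·1.290×10¹⁰.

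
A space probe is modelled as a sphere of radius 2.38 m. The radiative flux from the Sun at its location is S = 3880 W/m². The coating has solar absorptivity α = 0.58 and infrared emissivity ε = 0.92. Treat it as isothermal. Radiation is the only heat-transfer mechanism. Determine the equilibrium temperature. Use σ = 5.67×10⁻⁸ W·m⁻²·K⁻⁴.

At equilibrium, absorbed power = emitted power.
Absorbing cross-section = πr² = 17.80 m²; emitting surface = 4πr² = 71.18 m² (ratio 4).
αS·A_cross = εσ·A_surf·T⁴  ⇒  T⁴ = αS/(ε·4σ).
T⁴ = 0.580·3880/(0.92·4·5.67×10⁻⁸) = 1.079×10¹⁰ K⁴.
T = (1.079×10¹⁰)^(1/4).

T ≈ 322 K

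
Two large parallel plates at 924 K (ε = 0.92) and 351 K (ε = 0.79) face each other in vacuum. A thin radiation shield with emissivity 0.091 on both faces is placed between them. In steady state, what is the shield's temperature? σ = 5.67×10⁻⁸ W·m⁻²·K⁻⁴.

T_s ≈ 782 K

In steady state the net flux on the hot side equals that on the cold side.
σ(T₁⁴−T_s⁴)/D₁ = σ(T_s⁴−T₂⁴)/D₂, with D₁ = 1/ε₁+1/ε_s−1 = 11.08, D₂ = 1/ε_s+1/ε₂−1 = 11.25.
Solve for T_s⁴: T_s⁴ = (D₂·T₁⁴ + D₁·T₂⁴)/(D₁+D₂) = 3.749×10¹¹ K⁴.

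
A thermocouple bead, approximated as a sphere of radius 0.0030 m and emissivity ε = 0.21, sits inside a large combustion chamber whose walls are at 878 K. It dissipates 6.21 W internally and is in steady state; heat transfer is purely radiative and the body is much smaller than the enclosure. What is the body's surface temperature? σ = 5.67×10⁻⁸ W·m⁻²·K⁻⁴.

T ≈ 1510 K

For a small grey body in a large enclosure, net radiated power = εσA(T⁴ − T_w⁴).
Steady state: P = εσA(T⁴ − T_w⁴) with A = 4πr² = 1.131×10⁻⁴ m².
T⁴ = P/(εσA) + T_w⁴ = 6.21/(0.21·5.67×10⁻⁸·1.131×10⁻⁴) + (878)⁴
    = 4.611×10¹² + 5.943×10¹¹ = 5.206×10¹² K⁴.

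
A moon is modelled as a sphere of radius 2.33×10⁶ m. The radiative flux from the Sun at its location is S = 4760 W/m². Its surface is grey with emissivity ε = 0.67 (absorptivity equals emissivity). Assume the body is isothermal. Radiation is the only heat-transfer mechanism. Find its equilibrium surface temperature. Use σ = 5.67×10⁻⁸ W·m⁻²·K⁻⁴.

At equilibrium, absorbed power = emitted power.
Absorbing cross-section = πr² = 1.706×10¹³ m²; emitting surface = 4πr² = 6.822×10¹³ m² (ratio 4).
εS·A_cross = εσ·A_surf·T⁴  ⇒  T⁴ = S/(4σ)   (ε cancels).
T⁴ = 4760/(4·5.67×10⁻⁸) = 2.099×10¹⁰ K⁴.
T = (2.099×10¹⁰)^(1/4).

T ≈ 381 K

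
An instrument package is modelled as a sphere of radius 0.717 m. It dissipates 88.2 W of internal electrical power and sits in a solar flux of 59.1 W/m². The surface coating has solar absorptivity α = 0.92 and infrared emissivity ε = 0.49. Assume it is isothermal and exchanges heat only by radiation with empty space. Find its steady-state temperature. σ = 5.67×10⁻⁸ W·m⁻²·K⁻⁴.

T ≈ 177 K

At steady state, absorbed solar power + internal power = radiated power.
Absorbed: α·S·A_cross = 0.92·59.1·1.615 = 87.81 W (cross-section πr²).
Total input = 87.81 + 88.2 = 176.0 W.
Radiated: εσ·A_surf·T⁴ with A_surf = 4πr² = 6.460 m².
T⁴ = 176.0/(0.49·5.67×10⁻⁸·6.460) = 9.807×10⁸ K⁴.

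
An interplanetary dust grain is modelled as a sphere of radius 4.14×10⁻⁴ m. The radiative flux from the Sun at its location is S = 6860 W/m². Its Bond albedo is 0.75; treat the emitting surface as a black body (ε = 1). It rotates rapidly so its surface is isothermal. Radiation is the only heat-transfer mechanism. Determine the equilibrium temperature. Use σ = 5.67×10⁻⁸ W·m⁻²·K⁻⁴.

At equilibrium, absorbed power = emitted power.
Absorbing cross-section = πr² = 5.385×10⁻⁷ m²; emitting surface = 4πr² = 2.154×10⁻⁶ m² (ratio 4).
(1−a)S·A_cross = εσ·A_surf·T⁴  ⇒  T⁴ = (1−a)S/(4σ).
T⁴ = 0.250·6860/(4·5.67×10⁻⁸) = 7.562×10⁹ K⁴.
T = (7.562×10⁹)^(1/4).

T ≈ 295 K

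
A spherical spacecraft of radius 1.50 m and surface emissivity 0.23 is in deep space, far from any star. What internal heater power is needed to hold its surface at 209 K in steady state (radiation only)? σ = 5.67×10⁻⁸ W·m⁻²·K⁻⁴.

P = εσ·4πr²·T⁴.
4πr² = 28.27 m²; T⁴ = 1.908×10⁹ K⁴.
P = 0.23·5.67×10⁻⁸·28.27·1.908×10⁹.

P ≈ 704 W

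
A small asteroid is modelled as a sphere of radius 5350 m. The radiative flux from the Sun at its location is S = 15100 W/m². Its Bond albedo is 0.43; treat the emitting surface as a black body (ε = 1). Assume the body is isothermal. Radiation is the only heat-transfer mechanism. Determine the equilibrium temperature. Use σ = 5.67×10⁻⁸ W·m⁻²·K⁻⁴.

At equilibrium, absorbed power = emitted power.
Absorbing cross-section = πr² = 8.992×10⁷ m²; emitting surface = 4πr² = 3.597×10⁸ m² (ratio 4).
(1−a)S·A_cross = εσ·A_surf·T⁴  ⇒  T⁴ = (1−a)S/(4σ).
T⁴ = 0.570·15100/(4·5.67×10⁻⁸) = 3.795×10¹⁰ K⁴.
T = (3.795×10¹⁰)^(1/4).

T ≈ 441 K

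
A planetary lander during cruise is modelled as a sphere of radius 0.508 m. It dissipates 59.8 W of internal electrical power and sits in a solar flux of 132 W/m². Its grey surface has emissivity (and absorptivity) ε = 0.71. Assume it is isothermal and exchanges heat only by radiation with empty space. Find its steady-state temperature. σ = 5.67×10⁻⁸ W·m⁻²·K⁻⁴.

At steady state, absorbed solar power + internal power = radiated power.
Absorbed: α·S·A_cross = 0.71·132·0.8107 = 75.98 W (cross-section πr²).
Total input = 75.98 + 59.8 = 135.8 W.
Radiated: εσ·A_surf·T⁴ with A_surf = 4πr² = 3.243 m².
T⁴ = 135.8/(0.71·5.67×10⁻⁸·3.243) = 1.040×10⁹ K⁴.

T ≈ 180 K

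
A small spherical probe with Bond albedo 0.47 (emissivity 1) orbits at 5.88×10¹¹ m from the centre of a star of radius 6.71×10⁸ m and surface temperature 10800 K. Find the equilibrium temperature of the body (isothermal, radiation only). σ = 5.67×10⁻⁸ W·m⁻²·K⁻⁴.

The star's surface emits σT_*⁴; at distance d the flux is S = σT_*⁴(R_*/d)².
S = 5.67×10⁻⁸·(10800)⁴·(6.71×10⁸/5.88×10¹¹)² = 1005 W/m².
For an isothermal sphere T⁴ = (1−a)S/(4σ) = 2.347×10⁹ K⁴.

T ≈ 220 K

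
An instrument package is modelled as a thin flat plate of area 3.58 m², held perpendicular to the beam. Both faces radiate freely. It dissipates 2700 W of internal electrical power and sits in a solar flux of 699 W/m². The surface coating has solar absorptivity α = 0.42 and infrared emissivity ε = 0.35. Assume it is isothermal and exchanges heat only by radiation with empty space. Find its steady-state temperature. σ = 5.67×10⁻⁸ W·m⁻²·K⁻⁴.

T ≈ 403 K

At steady state, absorbed solar power + internal power = radiated power.
Absorbed: α·S·A_cross = 0.42·699·3.580 = 1051 W (cross-section A).
Total input = 1051 + 2700 = 3751 W.
Radiated: εσ·A_surf·T⁴ with A_surf = 2A = 7.160 m².
T⁴ = 3751/(0.35·5.67×10⁻⁸·7.160) = 2.640×10¹⁰ K⁴.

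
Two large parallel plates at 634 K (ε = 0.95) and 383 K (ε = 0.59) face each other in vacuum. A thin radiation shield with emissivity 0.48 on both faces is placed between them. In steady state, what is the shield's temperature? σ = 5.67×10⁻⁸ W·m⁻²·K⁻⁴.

In steady state the net flux on the hot side equals that on the cold side.
σ(T₁⁴−T_s⁴)/D₁ = σ(T_s⁴−T₂⁴)/D₂, with D₁ = 1/ε₁+1/ε_s−1 = 2.136, D₂ = 1/ε_s+1/ε₂−1 = 2.778.
Solve for T_s⁴: T_s⁴ = (D₂·T₁⁴ + D₁·T₂⁴)/(D₁+D₂) = 1.007×10¹¹ K⁴.

T_s ≈ 563 K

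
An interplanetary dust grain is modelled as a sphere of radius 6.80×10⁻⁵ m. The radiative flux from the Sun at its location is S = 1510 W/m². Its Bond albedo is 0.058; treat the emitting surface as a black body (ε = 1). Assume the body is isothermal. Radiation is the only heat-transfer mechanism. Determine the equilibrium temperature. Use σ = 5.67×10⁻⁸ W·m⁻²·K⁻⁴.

T ≈ 281 K

At equilibrium, absorbed power = emitted power.
Absorbing cross-section = πr² = 1.453×10⁻⁸ m²; emitting surface = 4πr² = 5.811×10⁻⁸ m² (ratio 4).
(1−a)S·A_cross = εσ·A_surf·T⁴  ⇒  T⁴ = (1−a)S/(4σ).
T⁴ = 0.942·1510/(4·5.67×10⁻⁸) = 6.272×10⁹ K⁴.
T = (6.272×10⁹)^(1/4).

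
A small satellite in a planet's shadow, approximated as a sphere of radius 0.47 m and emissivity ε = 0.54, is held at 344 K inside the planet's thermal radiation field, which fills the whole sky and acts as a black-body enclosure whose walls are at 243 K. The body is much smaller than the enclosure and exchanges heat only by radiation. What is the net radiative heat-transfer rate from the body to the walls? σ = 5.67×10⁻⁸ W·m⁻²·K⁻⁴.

P_net ≈ 894 W

For a small grey body in a large enclosure: P_net = εσA(T_body⁴ − T_wall⁴).
A = 4πr² = 2.776 m²; T_body⁴ − T_wall⁴ = 1.400×10¹⁰ − 3.487×10⁹ = 1.052×10¹⁰ K⁴.
|P_net| = 0.54·5.67×10⁻⁸·2.776·1.052×10¹⁰.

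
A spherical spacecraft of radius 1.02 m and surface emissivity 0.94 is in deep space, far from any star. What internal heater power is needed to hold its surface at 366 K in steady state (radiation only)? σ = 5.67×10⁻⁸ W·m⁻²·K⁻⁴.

P = εσ·4πr²·T⁴.
4πr² = 13.07 m²; T⁴ = 1.794×10¹⁰ K⁴.
P = 0.94·5.67×10⁻⁸·13.07·1.794×10¹⁰.

P ≈ 12500 W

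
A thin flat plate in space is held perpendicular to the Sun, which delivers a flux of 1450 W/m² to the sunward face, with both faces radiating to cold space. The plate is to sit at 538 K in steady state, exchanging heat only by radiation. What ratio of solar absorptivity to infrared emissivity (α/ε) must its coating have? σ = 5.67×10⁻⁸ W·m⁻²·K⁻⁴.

α/ε ≈ 6.55

Balance: αS·A = εσ·2A·T⁴ ⇒ α/ε = 2σT⁴/S.
α/ε = 2·5.67×10⁻⁸·(538)⁴/1450 = 2·5.67×10⁻⁸·8.378×10¹⁰/1450.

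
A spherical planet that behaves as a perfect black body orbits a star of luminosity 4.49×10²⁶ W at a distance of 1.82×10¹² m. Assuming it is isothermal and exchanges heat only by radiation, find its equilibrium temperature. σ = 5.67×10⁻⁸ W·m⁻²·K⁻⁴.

T ≈ 83.0 K

First find the stellar flux at distance d: S = L/(4πd²) = 4.49×10²⁶/(4π·(1.82×10¹²)²) = 10.79 W/m².
For an isothermal sphere, absorbed (1−a)S·πr² = emitted σ·4πr²·T⁴, so T⁴ = (1−a)S/(4σ).
T⁴ = 1.00·10.79/(4·5.67×10⁻⁸) = 4.756×10⁷ K⁴.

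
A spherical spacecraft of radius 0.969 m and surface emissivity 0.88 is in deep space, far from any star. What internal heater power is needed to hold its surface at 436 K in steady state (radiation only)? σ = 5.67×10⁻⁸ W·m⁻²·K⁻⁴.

P = εσ·4πr²·T⁴.
4πr² = 11.80 m²; T⁴ = 3.614×10¹⁰ K⁴.
P = 0.88·5.67×10⁻⁸·11.80·3.614×10¹⁰.

P ≈ 21300 W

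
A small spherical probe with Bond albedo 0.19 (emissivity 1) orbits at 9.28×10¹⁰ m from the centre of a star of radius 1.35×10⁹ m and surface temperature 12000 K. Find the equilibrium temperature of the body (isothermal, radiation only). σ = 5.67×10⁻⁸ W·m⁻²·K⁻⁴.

T ≈ 971 K

The star's surface emits σT_*⁴; at distance d the flux is S = σT_*⁴(R_*/d)².
S = 5.67×10⁻⁸·(12000)⁴·(1.35×10⁹/9.28×10¹⁰)² = 2.488×10⁵ W/m².
For an isothermal sphere T⁴ = (1−a)S/(4σ) = 8.886×10¹¹ K⁴.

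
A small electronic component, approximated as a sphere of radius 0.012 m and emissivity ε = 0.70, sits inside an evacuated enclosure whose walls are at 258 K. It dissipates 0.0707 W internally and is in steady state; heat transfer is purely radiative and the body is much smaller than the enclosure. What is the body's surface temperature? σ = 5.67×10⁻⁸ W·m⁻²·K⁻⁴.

T ≈ 271 K

For a small grey body in a large enclosure, net radiated power = εσA(T⁴ − T_w⁴).
Steady state: P = εσA(T⁴ − T_w⁴) with A = 4πr² = 0.001810 m².
T⁴ = P/(εσA) + T_w⁴ = 0.0707/(0.70·5.67×10⁻⁸·0.001810) + (258)⁴
    = 9.844×10⁸ + 4.431×10⁹ = 5.415×10⁹ K⁴.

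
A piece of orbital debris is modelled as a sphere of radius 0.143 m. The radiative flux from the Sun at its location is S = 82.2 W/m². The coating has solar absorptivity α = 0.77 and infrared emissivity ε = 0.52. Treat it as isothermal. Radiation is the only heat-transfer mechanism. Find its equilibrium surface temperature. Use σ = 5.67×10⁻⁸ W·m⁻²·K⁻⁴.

At equilibrium, absorbed power = emitted power.
Absorbing cross-section = πr² = 0.06424 m²; emitting surface = 4πr² = 0.2570 m² (ratio 4).
αS·A_cross = εσ·A_surf·T⁴  ⇒  T⁴ = αS/(ε·4σ).
T⁴ = 0.770·82.2/(0.52·4·5.67×10⁻⁸) = 5.367×10⁸ K⁴.
T = (5.367×10⁸)^(1/4).

T ≈ 152 K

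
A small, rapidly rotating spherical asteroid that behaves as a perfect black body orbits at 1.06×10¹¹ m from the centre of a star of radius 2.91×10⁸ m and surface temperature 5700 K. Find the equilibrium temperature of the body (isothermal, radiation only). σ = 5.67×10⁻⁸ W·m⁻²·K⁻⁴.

The star's surface emits σT_*⁴; at distance d the flux is S = σT_*⁴(R_*/d)².
S = 5.67×10⁻⁸·(5700)⁴·(2.91×10⁸/1.06×10¹¹)² = 451.1 W/m².
For an isothermal sphere T⁴ = (1−a)S/(4σ) = 1.989×10⁹ K⁴.

T ≈ 211 K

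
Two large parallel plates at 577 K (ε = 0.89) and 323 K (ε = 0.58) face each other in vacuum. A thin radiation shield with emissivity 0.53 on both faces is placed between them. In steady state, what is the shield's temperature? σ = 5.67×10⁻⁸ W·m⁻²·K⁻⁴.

T_s ≈ 509 K

In steady state the net flux on the hot side equals that on the cold side.
σ(T₁⁴−T_s⁴)/D₁ = σ(T_s⁴−T₂⁴)/D₂, with D₁ = 1/ε₁+1/ε_s−1 = 2.010, D₂ = 1/ε_s+1/ε₂−1 = 2.611.
Solve for T_s⁴: T_s⁴ = (D₂·T₁⁴ + D₁·T₂⁴)/(D₁+D₂) = 6.736×10¹⁰ K⁴.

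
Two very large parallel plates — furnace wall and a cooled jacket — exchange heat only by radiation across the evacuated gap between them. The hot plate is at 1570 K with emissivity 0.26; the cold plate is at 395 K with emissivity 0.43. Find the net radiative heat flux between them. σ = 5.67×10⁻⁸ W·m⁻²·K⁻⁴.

q ≈ 66300 W/m²

For two infinite grey parallel plates, q = σ(T₁⁴ − T₂⁴)/(1/ε₁ + 1/ε₂ − 1).
T₁⁴ − T₂⁴ = 6.076×10¹² − 2.434×10¹⁰ = 6.051×10¹² K⁴.
1/ε₁ + 1/ε₂ − 1 = 3.846 + 2.326 − 1 = 5.172.
q = 5.67×10⁻⁸ × 6.051×10¹² / 5.172.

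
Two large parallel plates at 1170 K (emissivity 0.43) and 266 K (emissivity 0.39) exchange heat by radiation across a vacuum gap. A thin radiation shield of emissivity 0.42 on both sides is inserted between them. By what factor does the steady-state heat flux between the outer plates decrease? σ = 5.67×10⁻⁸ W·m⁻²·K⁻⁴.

Without shield: q₀ = σΔ(T⁴)/(1/ε₁+1/ε₂−1) with denominator 3.890.
With shield the two gaps are in series; the resistances add: (1/ε₁+1/ε_s−1)+(1/ε_s+1/ε₂−1) = 3.707+3.945 = 7.652.
Heat-flux ratio q₀/q = 7.652/3.890.

factor ≈ 1.97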